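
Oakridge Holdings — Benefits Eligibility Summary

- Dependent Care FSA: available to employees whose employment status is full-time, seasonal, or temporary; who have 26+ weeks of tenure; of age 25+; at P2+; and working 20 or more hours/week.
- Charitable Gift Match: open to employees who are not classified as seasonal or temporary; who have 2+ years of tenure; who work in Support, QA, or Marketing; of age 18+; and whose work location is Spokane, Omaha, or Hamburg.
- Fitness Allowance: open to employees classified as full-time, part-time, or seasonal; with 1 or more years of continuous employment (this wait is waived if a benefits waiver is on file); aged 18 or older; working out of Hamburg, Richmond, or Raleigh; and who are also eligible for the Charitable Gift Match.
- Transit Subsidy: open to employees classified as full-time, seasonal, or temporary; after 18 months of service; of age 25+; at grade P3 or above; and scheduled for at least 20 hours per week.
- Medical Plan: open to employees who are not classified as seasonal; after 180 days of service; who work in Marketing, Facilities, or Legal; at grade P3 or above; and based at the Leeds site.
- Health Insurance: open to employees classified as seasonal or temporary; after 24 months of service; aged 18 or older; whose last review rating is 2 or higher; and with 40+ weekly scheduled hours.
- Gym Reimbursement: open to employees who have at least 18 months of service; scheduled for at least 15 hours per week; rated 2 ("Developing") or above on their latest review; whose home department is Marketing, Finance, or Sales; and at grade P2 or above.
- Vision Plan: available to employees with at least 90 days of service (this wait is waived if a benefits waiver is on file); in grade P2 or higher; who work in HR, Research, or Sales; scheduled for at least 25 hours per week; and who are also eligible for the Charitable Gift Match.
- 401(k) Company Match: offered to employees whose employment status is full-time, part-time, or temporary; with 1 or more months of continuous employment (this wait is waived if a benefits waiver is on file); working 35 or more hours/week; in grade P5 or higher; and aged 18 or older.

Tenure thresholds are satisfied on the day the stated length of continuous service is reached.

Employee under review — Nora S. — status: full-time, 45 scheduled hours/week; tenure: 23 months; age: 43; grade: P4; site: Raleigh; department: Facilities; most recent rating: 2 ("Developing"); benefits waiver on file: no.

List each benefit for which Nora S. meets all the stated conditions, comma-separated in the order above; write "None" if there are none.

Dependent Care FSA — status full-time ✓; service 23 months ≥ 26 weeks (≈182 days) ✓; age 43 ≥ 25 ✓; grade P4 ≥ P2 ✓; 45 hrs/wk ≥ 20 ✓ → eligible.
Charitable Gift Match — status full-time ✓ (not excluded); service 23 months < 2 years (≈730 days) ✗ → not eligible.
Fitness Allowance — status full-time ✓; no waiver, service 23 months ≥ 1 year (≈365 days) ✓; age 43 ≥ 18 ✓; site Raleigh ✓; not eligible for Charitable Gift Match ✗ → not eligible.
Transit Subsidy — status full-time ✓; service 23 months ≥ 18 months ✓; age 43 ≥ 25 ✓; grade P4 ≥ P3 ✓; 45 hrs/wk ≥ 20 ✓ → eligible.
Medical Plan — status full-time ✓ (not excluded); service 23 months ≥ 180 days ✓; dept Facilities ✓; grade P4 ≥ P3 ✓; site Raleigh ✗ (not Leeds) → not eligible.
Health Insurance — status full-time ✗ (requires seasonal or temporary) → not eligible.
Gym Reimbursement — service 23 months ≥ 18 months ✓; 45 hrs/wk ≥ 15 ✓; rating 2 ≥ 2 ✓; dept Facilities ✗ → not eligible.
Vision Plan — no waiver, service 23 months ≥ 90 days ✓; grade P4 ≥ P2 ✓; dept Facilities ✗ → not eligible.
401(k) Company Match — status full-time ✓; no waiver, service 23 months ≥ 1 month ✓; 45 hrs/wk ≥ 35 ✓; grade P4 < P5 ✗ → not eligible.

Dependent Care FSA, Transit Subsidy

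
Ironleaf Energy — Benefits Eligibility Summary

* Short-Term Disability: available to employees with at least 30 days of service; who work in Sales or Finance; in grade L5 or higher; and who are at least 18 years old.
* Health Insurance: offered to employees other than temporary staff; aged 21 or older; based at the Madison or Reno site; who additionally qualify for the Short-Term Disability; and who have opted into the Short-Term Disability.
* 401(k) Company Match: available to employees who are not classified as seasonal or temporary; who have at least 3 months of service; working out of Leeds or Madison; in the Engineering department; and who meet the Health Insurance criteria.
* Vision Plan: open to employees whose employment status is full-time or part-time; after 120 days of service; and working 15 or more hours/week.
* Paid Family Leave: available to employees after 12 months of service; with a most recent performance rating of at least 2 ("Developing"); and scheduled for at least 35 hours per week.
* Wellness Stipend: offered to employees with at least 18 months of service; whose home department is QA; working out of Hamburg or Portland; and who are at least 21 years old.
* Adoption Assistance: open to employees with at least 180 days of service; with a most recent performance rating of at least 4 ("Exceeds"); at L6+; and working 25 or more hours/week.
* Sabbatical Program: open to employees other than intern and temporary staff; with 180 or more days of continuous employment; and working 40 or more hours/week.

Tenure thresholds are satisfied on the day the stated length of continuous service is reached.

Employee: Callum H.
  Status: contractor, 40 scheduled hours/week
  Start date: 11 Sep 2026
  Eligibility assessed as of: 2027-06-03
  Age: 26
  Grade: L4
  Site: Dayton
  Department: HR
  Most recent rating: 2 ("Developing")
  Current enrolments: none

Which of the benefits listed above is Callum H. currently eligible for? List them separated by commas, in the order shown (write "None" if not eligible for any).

Service from 11 Sep 2026 to 2027-06-03: 265 days.
Short-Term Disability — service 265 days ≥ 30 days ✓; dept HR ✗ → not eligible.
Health Insurance — status contractor ✓ (not excluded); age 26 ≥ 21 ✓; site Dayton ✗ (not Madison or Reno) → not eligible.
401(k) Company Match — status contractor ✓ (not excluded); service 265 days ≥ 3 months (≈90 days) ✓; site Dayton ✗ (not Leeds or Madison) → not eligible.
Vision Plan — status contractor ✗ (requires full-time or part-time) → not eligible.
Paid Family Leave — service 265 days < 12 months (≈360 days) ✗ → not eligible.
Wellness Stipend — service 265 days < 18 months (≈540 days) ✗ → not eligible.
Adoption Assistance — service 265 days ≥ 180 days ✓; rating 2 < 4 ✗ → not eligible.
Sabbatical Program — status contractor ✓ (not excluded); service 265 days ≥ 180 days ✓; 40 hrs/wk ≥ 40 ✓ → eligible.

Sabbatical Program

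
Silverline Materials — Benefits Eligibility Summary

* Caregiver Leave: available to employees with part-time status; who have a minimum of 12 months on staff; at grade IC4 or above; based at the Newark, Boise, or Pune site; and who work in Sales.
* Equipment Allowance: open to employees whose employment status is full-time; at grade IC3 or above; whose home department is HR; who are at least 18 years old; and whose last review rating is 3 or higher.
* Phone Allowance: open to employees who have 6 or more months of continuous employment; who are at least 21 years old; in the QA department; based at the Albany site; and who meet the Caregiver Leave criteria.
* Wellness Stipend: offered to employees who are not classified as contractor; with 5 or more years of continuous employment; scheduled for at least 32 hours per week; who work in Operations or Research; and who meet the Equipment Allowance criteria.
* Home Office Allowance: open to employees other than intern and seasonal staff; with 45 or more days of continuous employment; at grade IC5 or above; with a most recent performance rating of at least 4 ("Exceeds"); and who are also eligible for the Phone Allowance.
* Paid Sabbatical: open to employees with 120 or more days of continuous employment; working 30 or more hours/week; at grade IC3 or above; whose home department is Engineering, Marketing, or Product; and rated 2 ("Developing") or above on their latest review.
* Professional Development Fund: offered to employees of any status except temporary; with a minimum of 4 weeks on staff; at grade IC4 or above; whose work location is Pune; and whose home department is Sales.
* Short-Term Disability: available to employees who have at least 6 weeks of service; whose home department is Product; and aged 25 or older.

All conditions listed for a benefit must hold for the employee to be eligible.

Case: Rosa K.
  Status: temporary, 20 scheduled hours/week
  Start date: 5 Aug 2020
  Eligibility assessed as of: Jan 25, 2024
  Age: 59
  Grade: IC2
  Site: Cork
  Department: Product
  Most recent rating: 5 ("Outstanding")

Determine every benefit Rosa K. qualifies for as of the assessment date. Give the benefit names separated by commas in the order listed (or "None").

Short-Term Disability

Service from 5 Aug 2020 to Jan 25, 2024: 1268 days.
Caregiver Leave — status temporary ✗ (requires part-time) → not eligible.
Equipment Allowance — status temporary ✗ (requires full-time) → not eligible.
Phone Allowance — service 1268 days ≥ 6 months (≈180 days) ✓; age 59 ≥ 21 ✓; dept Product ✗ → not eligible.
Wellness Stipend — status temporary ✓ (not excluded); service 1268 days < 5 years (≈1825 days) ✗ → not eligible.
Home Office Allowance — status temporary ✓ (not excluded); service 1268 days ≥ 45 days ✓; grade IC2 < IC5 ✗ → not eligible.
Paid Sabbatical — service 1268 days ≥ 120 days ✓; 20 hrs/wk < 30 ✗ → not eligible.
Professional Development Fund — status temporary ✗ (excluded) → not eligible.
Short-Term Disability — service 1268 days ≥ 6 weeks (≈42 days) ✓; dept Product ✓; age 59 ≥ 25 ✓ → eligible.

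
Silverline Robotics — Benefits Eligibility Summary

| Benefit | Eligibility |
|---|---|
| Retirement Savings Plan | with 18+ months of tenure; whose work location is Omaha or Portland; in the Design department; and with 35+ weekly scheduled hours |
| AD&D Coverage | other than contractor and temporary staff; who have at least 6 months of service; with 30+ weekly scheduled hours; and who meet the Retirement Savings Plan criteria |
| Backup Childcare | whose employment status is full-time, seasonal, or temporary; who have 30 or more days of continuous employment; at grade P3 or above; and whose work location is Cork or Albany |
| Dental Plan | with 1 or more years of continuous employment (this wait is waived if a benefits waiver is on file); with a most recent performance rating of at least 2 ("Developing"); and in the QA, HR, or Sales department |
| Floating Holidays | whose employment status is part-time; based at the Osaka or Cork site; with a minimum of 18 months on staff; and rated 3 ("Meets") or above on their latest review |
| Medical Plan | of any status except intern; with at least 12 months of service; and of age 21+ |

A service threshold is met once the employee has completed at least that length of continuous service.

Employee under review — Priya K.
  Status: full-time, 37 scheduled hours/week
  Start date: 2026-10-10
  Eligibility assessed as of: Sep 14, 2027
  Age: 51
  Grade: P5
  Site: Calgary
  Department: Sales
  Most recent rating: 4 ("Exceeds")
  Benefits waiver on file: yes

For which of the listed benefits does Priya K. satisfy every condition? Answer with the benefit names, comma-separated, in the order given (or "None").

Service from 2026-10-10 to Sep 14, 2027: 339 days.
Retirement Savings Plan — service 339 days < 18 months (≈540 days) ✗ → not eligible.
AD&D Coverage — status full-time ✓ (not excluded); service 339 days ≥ 6 months (≈180 days) ✓; 37 hrs/wk ≥ 30 ✓; not eligible for Retirement Savings Plan ✗ → not eligible.
Backup Childcare — status full-time ✓; service 339 days ≥ 30 days ✓; grade P5 ≥ P3 ✓; site Calgary ✗ (not Cork or Albany) → not eligible.
Dental Plan — benefits waiver on file ✓; rating 4 ≥ 2 ✓; dept Sales ✓ → eligible.
Floating Holidays — status full-time ✗ (requires part-time) → not eligible.
Medical Plan — status full-time ✓ (not excluded); service 339 days < 12 months (≈360 days) ✗ → not eligible.

Dental Plan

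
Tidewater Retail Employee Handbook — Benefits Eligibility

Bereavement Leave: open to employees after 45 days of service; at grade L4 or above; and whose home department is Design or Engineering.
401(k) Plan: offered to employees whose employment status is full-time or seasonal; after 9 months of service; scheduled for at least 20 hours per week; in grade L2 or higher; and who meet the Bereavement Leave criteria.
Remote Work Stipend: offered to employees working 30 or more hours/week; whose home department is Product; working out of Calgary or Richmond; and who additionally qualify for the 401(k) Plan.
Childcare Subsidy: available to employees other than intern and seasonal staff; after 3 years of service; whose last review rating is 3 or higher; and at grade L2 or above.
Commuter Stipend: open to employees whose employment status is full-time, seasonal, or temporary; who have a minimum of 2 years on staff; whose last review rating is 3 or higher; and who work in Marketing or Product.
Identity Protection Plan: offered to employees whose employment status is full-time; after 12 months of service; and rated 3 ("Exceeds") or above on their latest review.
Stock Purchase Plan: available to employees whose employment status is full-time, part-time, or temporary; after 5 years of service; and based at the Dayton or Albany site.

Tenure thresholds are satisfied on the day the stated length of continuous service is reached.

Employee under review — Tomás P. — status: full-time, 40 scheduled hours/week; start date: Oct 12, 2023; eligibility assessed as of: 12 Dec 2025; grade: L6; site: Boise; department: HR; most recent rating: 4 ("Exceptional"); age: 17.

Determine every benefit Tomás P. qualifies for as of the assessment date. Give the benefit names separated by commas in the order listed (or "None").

Service from Oct 12, 2023 to 12 Dec 2025: 792 days.
Bereavement Leave — service 792 days ≥ 45 days ✓; grade L6 ≥ L4 ✓; dept HR ✗ → not eligible.
401(k) Plan — status full-time ✓; service 792 days ≥ 9 months (≈270 days) ✓; 40 hrs/wk ≥ 20 ✓; grade L6 ≥ L2 ✓; not eligible for Bereavement Leave ✗ → not eligible.
Remote Work Stipend — 40 hrs/wk ≥ 30 ✓; dept HR ✗ → not eligible.
Childcare Subsidy — status full-time ✓ (not excluded); service 792 days < 3 years (≈1095 days) ✗ → not eligible.
Commuter Stipend — status full-time ✓; service 792 days ≥ 2 years (≈730 days) ✓; rating 4 ≥ 3 ✓; dept HR ✗ → not eligible.
Identity Protection Plan — status full-time ✓; service 792 days ≥ 12 months (≈360 days) ✓; rating 4 ≥ 3 ✓ → eligible.
Stock Purchase Plan — status full-time ✓; service 792 days < 5 years (≈1825 days) ✗ → not eligible.

Identity Protection Plan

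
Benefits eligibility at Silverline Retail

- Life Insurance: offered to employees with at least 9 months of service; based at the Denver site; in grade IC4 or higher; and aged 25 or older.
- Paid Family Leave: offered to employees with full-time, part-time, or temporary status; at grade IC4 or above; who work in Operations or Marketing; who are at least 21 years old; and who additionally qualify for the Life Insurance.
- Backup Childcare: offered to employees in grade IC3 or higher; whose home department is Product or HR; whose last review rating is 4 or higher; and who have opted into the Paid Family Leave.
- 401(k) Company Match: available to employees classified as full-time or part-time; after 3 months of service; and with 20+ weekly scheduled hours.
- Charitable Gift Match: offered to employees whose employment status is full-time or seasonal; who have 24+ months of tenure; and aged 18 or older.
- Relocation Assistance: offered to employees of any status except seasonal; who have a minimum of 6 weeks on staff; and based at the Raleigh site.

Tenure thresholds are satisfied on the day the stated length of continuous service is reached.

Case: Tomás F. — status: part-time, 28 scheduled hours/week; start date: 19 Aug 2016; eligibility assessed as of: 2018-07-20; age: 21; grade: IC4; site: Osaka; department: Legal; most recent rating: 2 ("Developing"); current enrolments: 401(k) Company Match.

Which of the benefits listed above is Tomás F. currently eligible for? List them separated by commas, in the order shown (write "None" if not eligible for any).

401(k) Company Match

Service from 19 Aug 2016 to 2018-07-20: 700 days.
Life Insurance — service 700 days ≥ 9 months (≈270 days) ✓; site Osaka ✗ (not Denver) → not eligible.
Paid Family Leave — status part-time ✓; grade IC4 ≥ IC4 ✓; dept Legal ✗ → not eligible.
Backup Childcare — grade IC4 ≥ IC3 ✓; dept Legal ✗ → not eligible.
401(k) Company Match — status part-time ✓; service 700 days ≥ 3 months (≈90 days) ✓; 28 hrs/wk ≥ 20 ✓ → eligible.
Charitable Gift Match — status part-time ✗ (requires full-time or seasonal) → not eligible.
Relocation Assistance — status part-time ✓ (not excluded); service 700 days ≥ 6 weeks (≈42 days) ✓; site Osaka ✗ (not Raleigh) → not eligible.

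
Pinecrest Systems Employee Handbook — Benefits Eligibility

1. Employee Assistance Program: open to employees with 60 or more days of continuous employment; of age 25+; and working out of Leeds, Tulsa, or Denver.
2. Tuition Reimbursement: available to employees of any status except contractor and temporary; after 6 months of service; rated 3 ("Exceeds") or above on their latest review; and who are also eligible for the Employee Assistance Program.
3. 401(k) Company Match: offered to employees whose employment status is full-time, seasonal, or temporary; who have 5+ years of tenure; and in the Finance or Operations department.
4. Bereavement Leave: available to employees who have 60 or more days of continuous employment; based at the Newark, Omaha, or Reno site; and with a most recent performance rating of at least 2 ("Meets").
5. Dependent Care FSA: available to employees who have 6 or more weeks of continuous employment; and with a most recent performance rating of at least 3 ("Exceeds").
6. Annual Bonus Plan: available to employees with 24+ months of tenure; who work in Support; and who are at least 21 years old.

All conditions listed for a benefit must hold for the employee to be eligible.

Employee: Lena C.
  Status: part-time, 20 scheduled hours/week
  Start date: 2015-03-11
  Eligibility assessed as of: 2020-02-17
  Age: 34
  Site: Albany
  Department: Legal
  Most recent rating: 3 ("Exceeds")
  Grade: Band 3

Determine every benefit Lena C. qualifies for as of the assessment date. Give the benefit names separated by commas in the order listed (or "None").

Service from 2015-03-11 to 2020-02-17: 1804 days.
Employee Assistance Program — service 1804 days ≥ 60 days ✓; age 34 ≥ 25 ✓; site Albany ✗ (not Leeds, Tulsa, or Denver) → not eligible.
Tuition Reimbursement — status part-time ✓ (not excluded); service 1804 days ≥ 6 months (≈180 days) ✓; rating 3 ≥ 3 ✓; not eligible for Employee Assistance Program ✗ → not eligible.
401(k) Company Match — status part-time ✗ (requires full-time, seasonal, or temporary) → not eligible.
Bereavement Leave — service 1804 days ≥ 60 days ✓; site Albany ✗ (not Newark, Omaha, or Reno) → not eligible.
Dependent Care FSA — service 1804 days ≥ 6 weeks (≈42 days) ✓; rating 3 ≥ 3 ✓ → eligible.
Annual Bonus Plan — service 1804 days ≥ 24 months (≈720 days) ✓; dept Legal ✗ → not eligible.

Dependent Care FSA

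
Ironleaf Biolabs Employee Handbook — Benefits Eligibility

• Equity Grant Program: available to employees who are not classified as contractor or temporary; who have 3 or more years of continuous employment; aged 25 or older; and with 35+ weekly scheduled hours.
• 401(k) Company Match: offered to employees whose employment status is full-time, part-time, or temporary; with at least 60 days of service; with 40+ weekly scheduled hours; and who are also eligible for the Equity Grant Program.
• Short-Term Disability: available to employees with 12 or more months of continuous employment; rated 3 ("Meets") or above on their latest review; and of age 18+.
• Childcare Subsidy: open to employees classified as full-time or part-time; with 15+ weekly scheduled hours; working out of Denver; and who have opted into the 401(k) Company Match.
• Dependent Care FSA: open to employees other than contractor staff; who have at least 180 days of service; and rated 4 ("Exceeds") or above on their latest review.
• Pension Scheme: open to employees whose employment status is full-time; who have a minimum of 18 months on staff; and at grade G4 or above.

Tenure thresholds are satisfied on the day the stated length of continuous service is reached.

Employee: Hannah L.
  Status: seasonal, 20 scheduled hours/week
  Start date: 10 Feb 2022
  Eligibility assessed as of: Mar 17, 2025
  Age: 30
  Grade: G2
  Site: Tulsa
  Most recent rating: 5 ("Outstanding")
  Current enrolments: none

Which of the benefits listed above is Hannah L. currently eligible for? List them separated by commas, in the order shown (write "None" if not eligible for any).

Service from 10 Feb 2022 to Mar 17, 2025: 1131 days.
Equity Grant Program — status seasonal ✓ (not excluded); service 1131 days ≥ 3 years (≈1095 days) ✓; age 30 ≥ 25 ✓; 20 hrs/wk < 35 ✗ → not eligible.
401(k) Company Match — status seasonal ✗ (requires full-time, part-time, or temporary) → not eligible.
Short-Term Disability — service 1131 days ≥ 12 months (≈360 days) ✓; rating 5 ≥ 3 ✓; age 30 ≥ 18 ✓ → eligible.
Childcare Subsidy — status seasonal ✗ (requires full-time or part-time) → not eligible.
Dependent Care FSA — status seasonal ✓ (not excluded); service 1131 days ≥ 180 days ✓; rating 5 ≥ 4 ✓ → eligible.
Pension Scheme — status seasonal ✗ (requires full-time) → not eligible.

Short-Term Disability, Dependent Care FSA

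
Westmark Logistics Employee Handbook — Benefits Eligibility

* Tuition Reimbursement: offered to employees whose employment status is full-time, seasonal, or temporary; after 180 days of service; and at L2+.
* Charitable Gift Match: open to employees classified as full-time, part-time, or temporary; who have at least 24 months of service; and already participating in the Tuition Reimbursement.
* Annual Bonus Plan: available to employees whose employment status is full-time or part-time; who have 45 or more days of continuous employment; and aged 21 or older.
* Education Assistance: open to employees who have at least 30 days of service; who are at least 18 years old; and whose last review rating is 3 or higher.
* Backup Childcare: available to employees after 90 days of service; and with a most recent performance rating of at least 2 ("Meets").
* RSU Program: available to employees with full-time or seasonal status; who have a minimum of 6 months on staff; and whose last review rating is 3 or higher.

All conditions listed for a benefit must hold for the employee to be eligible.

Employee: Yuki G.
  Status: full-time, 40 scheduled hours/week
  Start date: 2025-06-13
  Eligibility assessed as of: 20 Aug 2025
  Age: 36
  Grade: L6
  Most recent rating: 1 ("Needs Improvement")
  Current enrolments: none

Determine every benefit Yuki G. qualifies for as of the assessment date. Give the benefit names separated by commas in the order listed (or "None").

Annual Bonus Plan

Service from 2025-06-13 to 20 Aug 2025: 68 days.
Tuition Reimbursement — status full-time ✓; service 68 days < 180 days ✗ → not eligible.
Charitable Gift Match — status full-time ✓; service 68 days < 24 months (≈720 days) ✗ → not eligible.
Annual Bonus Plan — status full-time ✓; service 68 days ≥ 45 days ✓; age 36 ≥ 21 ✓ → eligible.
Education Assistance — service 68 days ≥ 30 days ✓; age 36 ≥ 18 ✓; rating 1 < 3 ✗ → not eligible.
Backup Childcare — service 68 days < 90 days ✗ → not eligible.
RSU Program — status full-time ✓; service 68 days < 6 months (≈180 days) ✗ → not eligible.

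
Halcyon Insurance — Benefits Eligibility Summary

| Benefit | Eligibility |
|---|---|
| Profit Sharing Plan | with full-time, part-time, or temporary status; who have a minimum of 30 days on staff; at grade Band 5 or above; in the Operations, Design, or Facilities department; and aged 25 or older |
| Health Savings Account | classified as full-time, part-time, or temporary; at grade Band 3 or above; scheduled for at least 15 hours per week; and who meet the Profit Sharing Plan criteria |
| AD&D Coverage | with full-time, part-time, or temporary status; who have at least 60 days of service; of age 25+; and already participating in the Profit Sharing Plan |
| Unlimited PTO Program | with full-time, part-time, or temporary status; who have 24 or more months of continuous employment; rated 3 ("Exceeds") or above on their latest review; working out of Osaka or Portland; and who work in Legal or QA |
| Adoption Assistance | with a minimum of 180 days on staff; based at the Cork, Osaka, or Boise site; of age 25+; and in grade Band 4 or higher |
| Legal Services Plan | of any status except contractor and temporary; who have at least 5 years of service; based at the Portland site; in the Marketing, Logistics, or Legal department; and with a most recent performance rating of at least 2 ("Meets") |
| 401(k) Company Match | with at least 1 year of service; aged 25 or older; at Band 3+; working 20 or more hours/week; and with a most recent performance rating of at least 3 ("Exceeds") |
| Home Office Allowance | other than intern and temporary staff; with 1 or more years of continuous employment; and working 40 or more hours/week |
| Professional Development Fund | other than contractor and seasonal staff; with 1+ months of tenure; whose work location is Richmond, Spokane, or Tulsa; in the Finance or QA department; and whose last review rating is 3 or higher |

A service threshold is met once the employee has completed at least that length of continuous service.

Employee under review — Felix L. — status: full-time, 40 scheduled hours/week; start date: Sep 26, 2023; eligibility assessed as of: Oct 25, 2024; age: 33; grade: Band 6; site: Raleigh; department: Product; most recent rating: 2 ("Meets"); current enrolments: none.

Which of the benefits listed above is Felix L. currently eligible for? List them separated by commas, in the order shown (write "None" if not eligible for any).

Home Office Allowance

Service from Sep 26, 2023 to Oct 25, 2024: 395 days.
Profit Sharing Plan — status full-time ✓; service 395 days ≥ 30 days ✓; grade Band 6 ≥ Band 5 ✓; dept Product ✗ → not eligible.
Health Savings Account — status full-time ✓; grade Band 6 ≥ Band 3 ✓; 40 hrs/wk ≥ 15 ✓; not eligible for Profit Sharing Plan ✗ → not eligible.
AD&D Coverage — status full-time ✓; service 395 days ≥ 60 days ✓; age 33 ≥ 25 ✓; not enrolled in Profit Sharing Plan ✗ → not eligible.
Unlimited PTO Program — status full-time ✓; service 395 days < 24 months (≈720 days) ✗ → not eligible.
Adoption Assistance — service 395 days ≥ 180 days ✓; site Raleigh ✗ (not Cork, Osaka, or Boise) → not eligible.
Legal Services Plan — status full-time ✓ (not excluded); service 395 days < 5 years (≈1825 days) ✗ → not eligible.
401(k) Company Match — service 395 days ≥ 1 year (≈365 days) ✓; age 33 ≥ 25 ✓; grade Band 6 ≥ Band 3 ✓; 40 hrs/wk ≥ 20 ✓; rating 2 < 3 ✗ → not eligible.
Home Office Allowance — status full-time ✓ (not excluded); service 395 days ≥ 1 year (≈365 days) ✓; 40 hrs/wk ≥ 40 ✓ → eligible.
Professional Development Fund — status full-time ✓ (not excluded); service 395 days ≥ 1 month (≈30 days) ✓; site Raleigh ✗ (not Richmond, Spokane, or Tulsa) → not eligible.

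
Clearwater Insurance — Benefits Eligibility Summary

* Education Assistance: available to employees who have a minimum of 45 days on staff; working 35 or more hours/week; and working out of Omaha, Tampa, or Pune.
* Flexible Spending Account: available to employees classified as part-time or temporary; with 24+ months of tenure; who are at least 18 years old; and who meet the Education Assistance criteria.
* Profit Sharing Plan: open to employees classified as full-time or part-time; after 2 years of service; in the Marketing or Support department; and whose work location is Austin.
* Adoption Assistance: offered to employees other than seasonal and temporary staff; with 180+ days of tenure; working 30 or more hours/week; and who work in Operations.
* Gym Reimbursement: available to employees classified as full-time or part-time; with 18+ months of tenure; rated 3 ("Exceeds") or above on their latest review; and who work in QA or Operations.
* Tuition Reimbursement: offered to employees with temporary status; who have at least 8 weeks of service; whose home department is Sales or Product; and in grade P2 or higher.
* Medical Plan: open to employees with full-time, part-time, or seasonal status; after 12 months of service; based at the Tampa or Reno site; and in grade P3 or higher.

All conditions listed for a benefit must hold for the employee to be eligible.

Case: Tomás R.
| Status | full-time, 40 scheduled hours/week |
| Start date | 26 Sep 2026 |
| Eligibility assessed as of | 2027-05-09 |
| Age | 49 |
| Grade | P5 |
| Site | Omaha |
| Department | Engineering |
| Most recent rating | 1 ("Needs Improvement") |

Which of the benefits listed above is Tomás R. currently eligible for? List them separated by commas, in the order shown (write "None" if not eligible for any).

Education Assistance

Service from 26 Sep 2026 to 2027-05-09: 225 days.
Education Assistance — service 225 days ≥ 45 days ✓; 40 hrs/wk ≥ 35 ✓; site Omaha ✓ → eligible.
Flexible Spending Account — status full-time ✗ (requires part-time or temporary) → not eligible.
Profit Sharing Plan — status full-time ✓; service 225 days < 2 years (≈730 days) ✗ → not eligible.
Adoption Assistance — status full-time ✓ (not excluded); service 225 days ≥ 180 days ✓; 40 hrs/wk ≥ 30 ✓; dept Engineering ✗ → not eligible.
Gym Reimbursement — status full-time ✓; service 225 days < 18 months (≈540 days) ✗ → not eligible.
Tuition Reimbursement — status full-time ✗ (requires temporary) → not eligible.
Medical Plan — status full-time ✓; service 225 days < 12 months (≈360 days) ✗ → not eligible.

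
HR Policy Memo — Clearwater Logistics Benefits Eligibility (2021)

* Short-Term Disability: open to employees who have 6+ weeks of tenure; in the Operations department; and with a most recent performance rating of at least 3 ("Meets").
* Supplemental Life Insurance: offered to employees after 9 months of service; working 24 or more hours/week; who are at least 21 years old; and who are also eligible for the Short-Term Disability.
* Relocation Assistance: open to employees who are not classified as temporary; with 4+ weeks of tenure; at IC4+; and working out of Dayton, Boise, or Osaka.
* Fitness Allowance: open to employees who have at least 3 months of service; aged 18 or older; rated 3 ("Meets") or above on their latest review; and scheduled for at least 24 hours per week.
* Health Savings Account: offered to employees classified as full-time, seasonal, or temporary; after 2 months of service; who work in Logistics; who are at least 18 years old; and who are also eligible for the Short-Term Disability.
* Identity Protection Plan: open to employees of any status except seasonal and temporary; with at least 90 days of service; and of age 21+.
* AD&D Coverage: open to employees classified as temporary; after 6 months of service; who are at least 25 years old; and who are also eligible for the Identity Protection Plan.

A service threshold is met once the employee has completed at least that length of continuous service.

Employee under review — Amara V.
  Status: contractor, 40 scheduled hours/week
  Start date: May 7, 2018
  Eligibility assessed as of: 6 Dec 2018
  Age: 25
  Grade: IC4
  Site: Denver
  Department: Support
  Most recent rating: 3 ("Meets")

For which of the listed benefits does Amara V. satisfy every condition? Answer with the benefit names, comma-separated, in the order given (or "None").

Service from May 7, 2018 to 6 Dec 2018: 213 days.
Short-Term Disability — service 213 days ≥ 6 weeks (≈42 days) ✓; dept Support ✗ → not eligible.
Supplemental Life Insurance — service 213 days < 9 months (≈270 days) ✗ → not eligible.
Relocation Assistance — status contractor ✓ (not excluded); service 213 days ≥ 4 weeks (≈28 days) ✓; grade IC4 ≥ IC4 ✓; site Denver ✗ (not Dayton, Boise, or Osaka) → not eligible.
Fitness Allowance — service 213 days ≥ 3 months (≈90 days) ✓; age 25 ≥ 18 ✓; rating 3 ≥ 3 ✓; 40 hrs/wk ≥ 24 ✓ → eligible.
Health Savings Account — status contractor ✗ (requires full-time, seasonal, or temporary) → not eligible.
Identity Protection Plan — status contractor ✓ (not excluded); service 213 days ≥ 90 days ✓; age 25 ≥ 21 ✓ → eligible.
AD&D Coverage — status contractor ✗ (requires temporary) → not eligible.

Fitness Allowance, Identity Protection Plan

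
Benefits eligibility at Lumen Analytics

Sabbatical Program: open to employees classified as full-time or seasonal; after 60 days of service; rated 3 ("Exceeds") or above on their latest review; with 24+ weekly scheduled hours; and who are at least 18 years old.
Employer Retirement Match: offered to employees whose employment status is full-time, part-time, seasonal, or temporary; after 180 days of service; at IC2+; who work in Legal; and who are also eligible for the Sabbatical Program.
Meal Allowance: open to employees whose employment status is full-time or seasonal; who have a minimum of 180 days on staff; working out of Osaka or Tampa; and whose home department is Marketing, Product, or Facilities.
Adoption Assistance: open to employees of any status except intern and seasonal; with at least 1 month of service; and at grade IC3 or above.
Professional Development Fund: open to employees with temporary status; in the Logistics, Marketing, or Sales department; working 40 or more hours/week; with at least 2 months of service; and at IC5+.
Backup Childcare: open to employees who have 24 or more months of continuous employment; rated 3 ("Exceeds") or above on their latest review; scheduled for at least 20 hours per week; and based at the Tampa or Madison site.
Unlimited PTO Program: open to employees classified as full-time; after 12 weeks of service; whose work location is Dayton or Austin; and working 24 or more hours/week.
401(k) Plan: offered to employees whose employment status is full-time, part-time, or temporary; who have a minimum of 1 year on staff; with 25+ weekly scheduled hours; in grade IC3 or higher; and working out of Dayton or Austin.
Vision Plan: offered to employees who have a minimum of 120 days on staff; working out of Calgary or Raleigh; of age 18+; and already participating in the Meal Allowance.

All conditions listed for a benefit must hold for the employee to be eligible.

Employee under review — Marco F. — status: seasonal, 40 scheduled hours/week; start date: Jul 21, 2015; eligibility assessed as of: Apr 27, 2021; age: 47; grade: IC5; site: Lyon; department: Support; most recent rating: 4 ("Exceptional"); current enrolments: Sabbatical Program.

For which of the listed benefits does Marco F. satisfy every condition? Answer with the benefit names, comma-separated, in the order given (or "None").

Sabbatical Program

Service from Jul 21, 2015 to Apr 27, 2021: 2107 days.
Sabbatical Program — status seasonal ✓; service 2107 days ≥ 60 days ✓; rating 4 ≥ 3 ✓; 40 hrs/wk ≥ 24 ✓; age 47 ≥ 18 ✓ → eligible.
Employer Retirement Match — status seasonal ✓; service 2107 days ≥ 180 days ✓; grade IC5 ≥ IC2 ✓; dept Support ✗ → not eligible.
Meal Allowance — status seasonal ✓; service 2107 days ≥ 180 days ✓; site Lyon ✗ (not Osaka or Tampa) → not eligible.
Adoption Assistance — status seasonal ✗ (excluded) → not eligible.
Professional Development Fund — status seasonal ✗ (requires temporary) → not eligible.
Backup Childcare — service 2107 days ≥ 24 months (≈720 days) ✓; rating 4 ≥ 3 ✓; 40 hrs/wk ≥ 20 ✓; site Lyon ✗ (not Tampa or Madison) → not eligible.
Unlimited PTO Program — status seasonal ✗ (requires full-time) → not eligible.
401(k) Plan — status seasonal ✗ (requires full-time, part-time, or temporary) → not eligible.
Vision Plan — service 2107 days ≥ 120 days ✓; site Lyon ✗ (not Calgary or Raleigh) → not eligible.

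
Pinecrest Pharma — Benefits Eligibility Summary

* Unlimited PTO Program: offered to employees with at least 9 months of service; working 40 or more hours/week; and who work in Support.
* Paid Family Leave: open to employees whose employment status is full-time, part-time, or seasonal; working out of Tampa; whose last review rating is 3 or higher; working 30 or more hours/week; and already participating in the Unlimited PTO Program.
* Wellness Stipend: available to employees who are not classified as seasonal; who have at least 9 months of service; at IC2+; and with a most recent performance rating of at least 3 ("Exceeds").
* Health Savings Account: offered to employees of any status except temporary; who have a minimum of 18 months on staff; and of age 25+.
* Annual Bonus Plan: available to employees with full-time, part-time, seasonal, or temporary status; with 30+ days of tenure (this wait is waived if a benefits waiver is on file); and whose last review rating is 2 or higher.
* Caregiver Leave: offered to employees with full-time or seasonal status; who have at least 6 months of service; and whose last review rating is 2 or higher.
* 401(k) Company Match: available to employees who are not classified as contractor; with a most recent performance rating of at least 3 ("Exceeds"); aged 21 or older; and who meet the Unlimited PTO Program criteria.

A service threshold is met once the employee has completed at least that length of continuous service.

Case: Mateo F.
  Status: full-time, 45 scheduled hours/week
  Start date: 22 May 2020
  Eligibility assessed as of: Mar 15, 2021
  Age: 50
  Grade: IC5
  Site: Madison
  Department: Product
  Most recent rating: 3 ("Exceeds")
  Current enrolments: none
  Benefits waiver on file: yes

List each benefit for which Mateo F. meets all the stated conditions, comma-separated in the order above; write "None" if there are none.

Service from 22 May 2020 to Mar 15, 2021: 297 days.
Unlimited PTO Program — service 297 days ≥ 9 months (≈270 days) ✓; 45 hrs/wk ≥ 40 ✓; dept Product ✗ → not eligible.
Paid Family Leave — status full-time ✓; site Madison ✗ (not Tampa) → not eligible.
Wellness Stipend — status full-time ✓ (not excluded); service 297 days ≥ 9 months (≈270 days) ✓; grade IC5 ≥ IC2 ✓; rating 3 ≥ 3 ✓ → eligible.
Health Savings Account — status full-time ✓ (not excluded); service 297 days < 18 months (≈540 days) ✗ → not eligible.
Annual Bonus Plan — status full-time ✓; benefits waiver on file ✓; rating 3 ≥ 2 ✓ → eligible.
Caregiver Leave — status full-time ✓; service 297 days ≥ 6 months (≈180 days) ✓; rating 3 ≥ 2 ✓ → eligible.
401(k) Company Match — status full-time ✓ (not excluded); rating 3 ≥ 3 ✓; age 50 ≥ 21 ✓; not eligible for Unlimited PTO Program ✗ → not eligible.

Wellness Stipend, Annual Bonus Plan, Caregiver Leave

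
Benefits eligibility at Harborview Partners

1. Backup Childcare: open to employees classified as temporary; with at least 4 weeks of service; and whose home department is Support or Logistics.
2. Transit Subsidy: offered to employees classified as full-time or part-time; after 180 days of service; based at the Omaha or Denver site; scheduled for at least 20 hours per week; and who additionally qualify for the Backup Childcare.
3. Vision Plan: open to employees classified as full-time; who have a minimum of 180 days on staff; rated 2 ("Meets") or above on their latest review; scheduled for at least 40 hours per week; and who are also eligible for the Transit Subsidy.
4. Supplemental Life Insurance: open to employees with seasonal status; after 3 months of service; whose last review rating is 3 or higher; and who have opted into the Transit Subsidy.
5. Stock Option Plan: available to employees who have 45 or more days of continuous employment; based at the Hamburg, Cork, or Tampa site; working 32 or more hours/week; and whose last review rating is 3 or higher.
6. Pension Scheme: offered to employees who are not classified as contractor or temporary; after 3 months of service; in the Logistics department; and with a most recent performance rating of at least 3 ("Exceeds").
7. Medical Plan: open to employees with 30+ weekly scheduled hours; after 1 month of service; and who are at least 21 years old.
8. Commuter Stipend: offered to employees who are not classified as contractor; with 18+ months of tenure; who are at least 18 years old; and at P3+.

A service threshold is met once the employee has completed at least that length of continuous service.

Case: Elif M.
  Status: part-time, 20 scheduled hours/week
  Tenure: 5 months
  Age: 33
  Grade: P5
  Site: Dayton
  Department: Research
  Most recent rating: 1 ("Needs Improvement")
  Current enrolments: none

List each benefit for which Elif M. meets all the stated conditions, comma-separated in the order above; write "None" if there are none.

Backup Childcare — status part-time ✗ (requires temporary) → not eligible.
Transit Subsidy — status part-time ✓; service 5 months < 180 days ✗ → not eligible.
Vision Plan — status part-time ✗ (requires full-time) → not eligible.
Supplemental Life Insurance — status part-time ✗ (requires seasonal) → not eligible.
Stock Option Plan — service 5 months ≥ 45 days ✓; site Dayton ✗ (not Hamburg, Cork, or Tampa) → not eligible.
Pension Scheme — status part-time ✓ (not excluded); service 5 months ≥ 3 months ✓; dept Research ✗ → not eligible.
Medical Plan — 20 hrs/wk < 30 ✗ → not eligible.
Commuter Stipend — status part-time ✓ (not excluded); service 5 months < 18 months ✗ → not eligible.

None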